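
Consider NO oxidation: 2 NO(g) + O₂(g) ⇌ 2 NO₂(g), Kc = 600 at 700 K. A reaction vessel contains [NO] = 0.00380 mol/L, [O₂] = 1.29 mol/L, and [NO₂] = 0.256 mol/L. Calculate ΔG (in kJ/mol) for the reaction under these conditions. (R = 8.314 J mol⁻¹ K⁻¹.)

Qc = [NO₂]² / ([NO]²·[O₂]) = (0.256)² / ((0.00380)²·(1.29)) = 3520
ΔG = RT ln(Qc/Kc) = (8.314 J mol⁻¹ K⁻¹)(700 K) × ln(3520/600)
   = (5.820 kJ/mol)(1.769) = 10.3 kJ/mol
ΔG > 0, so the forward reaction is non-spontaneous (proceeds in reverse).

ΔG = 10.3 kJ/mol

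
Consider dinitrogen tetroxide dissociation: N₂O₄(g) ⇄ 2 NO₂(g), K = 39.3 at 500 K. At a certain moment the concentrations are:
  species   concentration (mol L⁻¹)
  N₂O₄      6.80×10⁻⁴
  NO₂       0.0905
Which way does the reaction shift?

in the forward direction

Q = [NO₂]² / [N₂O₄] = (0.0905)² / (6.80×10⁻⁴) = 12.0
Q = 12.0 < K = 39.3, so the forward reaction proceeds.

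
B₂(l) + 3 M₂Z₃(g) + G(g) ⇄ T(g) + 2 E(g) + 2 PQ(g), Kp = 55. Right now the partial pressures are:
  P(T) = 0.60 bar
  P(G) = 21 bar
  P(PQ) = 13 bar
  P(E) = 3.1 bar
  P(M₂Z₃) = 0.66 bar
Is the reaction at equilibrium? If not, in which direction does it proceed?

to the left

(B₂ is a pure liquid — omitted from Qp.)
Qp = P(T)·P(E)²·P(PQ)² / (P(M₂Z₃)³·P(G)) = (0.60)·(3.1)²·(13)² / ((0.66)³·(21)) = 160
Qp = 160 > Kp = 55, so the reverse reaction proceeds.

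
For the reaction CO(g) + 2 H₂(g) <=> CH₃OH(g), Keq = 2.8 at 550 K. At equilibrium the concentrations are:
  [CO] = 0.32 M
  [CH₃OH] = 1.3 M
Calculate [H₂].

[H₂] = 1.2 M

At equilibrium, Keq = [CH₃OH] / ([CO]·[H₂]²) = 2.8.
(1.3) / ((0.32)·([H₂])²) = 2.8
[H₂]² = 1.45 ⇒ [H₂] = 1.2 M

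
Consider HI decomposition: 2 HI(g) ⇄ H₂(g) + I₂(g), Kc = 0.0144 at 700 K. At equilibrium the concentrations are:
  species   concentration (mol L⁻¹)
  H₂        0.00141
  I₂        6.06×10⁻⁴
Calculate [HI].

At equilibrium, Kc = [H₂]·[I₂] / [HI]² = 0.0144.
(0.00141)·(6.06×10⁻⁴) / ([HI])² = 0.0144
[HI]² = 5.93×10⁻⁵ ⇒ [HI] = 0.00770 mol L⁻¹

[HI] = 0.00770 mol L⁻¹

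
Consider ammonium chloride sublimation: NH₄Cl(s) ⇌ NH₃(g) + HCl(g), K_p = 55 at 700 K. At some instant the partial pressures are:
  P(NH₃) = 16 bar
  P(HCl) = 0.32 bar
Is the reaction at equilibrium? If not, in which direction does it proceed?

to the right

(NH₄Cl is a pure solid — omitted from Q_p.)
Q_p = P(NH₃)·P(HCl) = (16)·(0.32) = 5.1
Q_p = 5.1 < K_p = 55, so the forward reaction proceeds.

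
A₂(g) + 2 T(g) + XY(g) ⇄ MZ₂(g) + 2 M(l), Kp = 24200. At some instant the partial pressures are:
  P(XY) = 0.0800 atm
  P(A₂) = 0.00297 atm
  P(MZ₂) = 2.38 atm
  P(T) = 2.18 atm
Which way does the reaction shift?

(M is a pure liquid — omitted from Qp.)
Qp = P(MZ₂) / (P(A₂)·P(T)²·P(XY)) = (2.38) / ((0.00297)·(2.18)²·(0.0800)) = 2110
Qp = 2110 < Kp = 24200, so the forward reaction proceeds.

forward (toward products)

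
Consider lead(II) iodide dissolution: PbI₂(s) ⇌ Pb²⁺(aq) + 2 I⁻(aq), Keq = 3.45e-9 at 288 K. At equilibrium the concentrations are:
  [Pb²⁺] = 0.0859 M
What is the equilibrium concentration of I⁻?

(PbI₂ is a pure solid — omitted from Keq.)
At equilibrium, Keq = [Pb²⁺]·[I⁻]² = 3.45e-9.
(0.0859)·([I⁻])² = 3.45e-9
[I⁻]² = 4.02e-8 ⇒ [I⁻] = 2.00e-4 M

[I⁻] = 2.00e-4 M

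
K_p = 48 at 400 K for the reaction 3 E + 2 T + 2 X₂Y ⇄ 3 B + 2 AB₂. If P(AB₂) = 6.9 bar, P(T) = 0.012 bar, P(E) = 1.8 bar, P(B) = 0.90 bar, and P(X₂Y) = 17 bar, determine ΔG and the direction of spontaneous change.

Q_p = P(B)³·P(AB₂)² / (P(E)³·P(T)²·P(X₂Y)²) = (0.90)³·(6.9)² / ((1.8)³·(0.012)²·(17)²) = 143
ΔG = RT ln(Q_p/K_p) = (8.314 J mol⁻¹ K⁻¹)(400 K) × ln(143/48)
   = (3.326 kJ/mol)(1.092) = 3.63 kJ/mol
ΔG > 0, so the forward reaction is non-spontaneous (proceeds in reverse).

ΔG = 3.63 kJ/mol; the forward reaction is non-spontaneous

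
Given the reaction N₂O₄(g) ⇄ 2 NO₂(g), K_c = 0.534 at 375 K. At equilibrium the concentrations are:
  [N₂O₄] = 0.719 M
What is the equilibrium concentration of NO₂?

[NO₂] = 0.620 M

At equilibrium, K_c = [NO₂]² / [N₂O₄] = 0.534.
([NO₂])² / (0.719) = 0.534
[NO₂]² = 0.384 ⇒ [NO₂] = 0.620 M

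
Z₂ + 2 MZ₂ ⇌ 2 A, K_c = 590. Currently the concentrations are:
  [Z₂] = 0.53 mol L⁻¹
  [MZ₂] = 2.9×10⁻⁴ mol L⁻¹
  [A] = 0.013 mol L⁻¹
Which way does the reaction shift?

toward reactants

Q_c = [A]² / ([Z₂]·[MZ₂]²) = (0.013)² / ((0.53)·(2.9×10⁻⁴)²) = 3800
Q_c = 3800 > K_c = 590, so the reverse reaction proceeds.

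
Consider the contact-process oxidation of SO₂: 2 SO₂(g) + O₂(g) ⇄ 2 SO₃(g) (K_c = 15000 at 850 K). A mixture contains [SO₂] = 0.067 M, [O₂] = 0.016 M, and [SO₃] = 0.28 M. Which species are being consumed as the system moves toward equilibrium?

Q_c = [SO₃]² / ([SO₂]²·[O₂]) = (0.28)² / ((0.067)²·(0.016)) = 1100
Q_c = 1100 < K_c = 15000: net forward reaction.

SO₂, O₂ (reactants)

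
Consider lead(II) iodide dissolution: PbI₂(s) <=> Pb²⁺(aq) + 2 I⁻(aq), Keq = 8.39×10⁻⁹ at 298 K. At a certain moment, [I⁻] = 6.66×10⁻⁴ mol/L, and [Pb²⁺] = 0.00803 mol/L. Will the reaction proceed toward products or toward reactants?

(PbI₂ is a pure solid — omitted from Q.)
Q = [Pb²⁺]·[I⁻]² = (0.00803)·(6.66×10⁻⁴)² = 3.56×10⁻⁹
Q = 3.56×10⁻⁹ < Keq = 8.39×10⁻⁹, so the forward reaction proceeds.

in the forward direction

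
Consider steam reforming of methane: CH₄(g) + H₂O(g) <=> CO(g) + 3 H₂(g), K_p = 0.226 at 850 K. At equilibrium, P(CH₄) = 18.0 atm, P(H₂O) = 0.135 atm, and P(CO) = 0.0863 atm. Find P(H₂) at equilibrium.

P(H₂) = 1.85 atm

At equilibrium, K_p = P(CO)·P(H₂)³ / (P(CH₄)·P(H₂O)) = 0.226.
(0.0863)·(P(H₂))³ / ((18.0)·(0.135)) = 0.226
P(H₂)³ = 6.36 ⇒ P(H₂) = 1.85 atm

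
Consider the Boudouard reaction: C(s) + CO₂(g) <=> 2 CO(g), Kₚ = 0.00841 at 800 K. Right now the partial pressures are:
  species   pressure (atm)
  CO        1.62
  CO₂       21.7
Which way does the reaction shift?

toward reactants

(C is a pure solid — omitted from Qₚ.)
Qₚ = P(CO)² / P(CO₂) = (1.62)² / (21.7) = 0.121
Qₚ = 0.121 > Kₚ = 0.00841, so the reverse reaction proceeds.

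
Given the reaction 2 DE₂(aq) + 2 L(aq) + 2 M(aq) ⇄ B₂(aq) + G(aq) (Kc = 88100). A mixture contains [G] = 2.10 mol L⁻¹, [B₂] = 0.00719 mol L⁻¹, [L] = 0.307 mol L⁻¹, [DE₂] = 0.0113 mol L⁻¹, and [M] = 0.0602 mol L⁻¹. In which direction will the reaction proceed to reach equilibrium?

toward reactants

Qc = [B₂]·[G] / ([DE₂]²·[L]²·[M]²) = (0.00719)·(2.10) / ((0.0113)²·(0.307)²·(0.0602)²) = 3.46×10⁵
Qc = 3.46×10⁵ > Kc = 88100, so the reverse reaction proceeds.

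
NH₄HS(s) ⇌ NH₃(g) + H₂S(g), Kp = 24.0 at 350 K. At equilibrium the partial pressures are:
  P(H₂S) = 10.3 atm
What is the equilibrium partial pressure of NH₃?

P(NH₃) = 2.33 atm

(NH₄HS is a pure solid — omitted from Kp.)
At equilibrium, Kp = P(NH₃)·P(H₂S) = 24.0.
(P(NH₃))·(10.3) = 24.0
P(NH₃) = 2.33 atm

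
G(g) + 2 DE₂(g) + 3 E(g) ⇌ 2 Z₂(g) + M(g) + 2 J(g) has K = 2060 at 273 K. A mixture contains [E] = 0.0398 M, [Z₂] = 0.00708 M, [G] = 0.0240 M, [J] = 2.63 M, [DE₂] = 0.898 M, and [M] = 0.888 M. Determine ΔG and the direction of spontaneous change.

Q = [Z₂]²·[M]·[J]² / ([G]·[DE₂]²·[E]³) = (0.00708)²·(0.888)·(2.63)² / ((0.0240)·(0.898)²·(0.0398)³) = 252
ΔG = RT ln(Q/K) = (8.314 J mol⁻¹ K⁻¹)(273 K) × ln(252/2060)
   = (2.270 kJ/mol)(-2.101) = -4.77 kJ/mol
ΔG < 0, so the forward reaction is spontaneous (proceeds forward).

ΔG = -4.77 kJ/mol; the forward reaction is spontaneous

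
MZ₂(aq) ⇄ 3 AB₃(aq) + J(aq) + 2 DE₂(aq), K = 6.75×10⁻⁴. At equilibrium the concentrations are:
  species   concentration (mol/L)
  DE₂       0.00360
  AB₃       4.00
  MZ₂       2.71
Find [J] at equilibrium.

[J] = 2.21 mol/L

At equilibrium, K = [AB₃]³·[J]·[DE₂]² / [MZ₂] = 6.75×10⁻⁴.
(4.00)³·([J])·(0.00360)² / (2.71) = 6.75×10⁻⁴
[J] = 2.21 mol/L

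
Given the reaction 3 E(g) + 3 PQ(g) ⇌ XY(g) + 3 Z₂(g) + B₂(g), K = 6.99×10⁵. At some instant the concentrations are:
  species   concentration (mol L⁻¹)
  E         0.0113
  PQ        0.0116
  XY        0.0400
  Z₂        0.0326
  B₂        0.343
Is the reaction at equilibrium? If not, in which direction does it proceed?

in the forward direction

Q = [XY]·[Z₂]³·[B₂] / ([E]³·[PQ]³) = (0.0400)·(0.0326)³·(0.343) / ((0.0113)³·(0.0116)³) = 2.11×10⁵
Q = 2.11×10⁵ < K = 6.99×10⁵, so the forward reaction proceeds.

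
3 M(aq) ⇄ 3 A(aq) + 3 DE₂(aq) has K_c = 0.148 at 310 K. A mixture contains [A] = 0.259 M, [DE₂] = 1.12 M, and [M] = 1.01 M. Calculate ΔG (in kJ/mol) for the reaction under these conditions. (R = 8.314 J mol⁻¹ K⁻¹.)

ΔG = -4.72 kJ/mol

Q_c = [A]³·[DE₂]³ / [M]³ = (0.259)³·(1.12)³ / (1.01)³ = 0.0237
ΔG = RT ln(Q_c/K_c) = (8.314 J mol⁻¹ K⁻¹)(310 K) × ln(0.0237/0.148)
   = (2.577 kJ/mol)(-1.832) = -4.72 kJ/mol
ΔG < 0, so the forward reaction is spontaneous (proceeds forward).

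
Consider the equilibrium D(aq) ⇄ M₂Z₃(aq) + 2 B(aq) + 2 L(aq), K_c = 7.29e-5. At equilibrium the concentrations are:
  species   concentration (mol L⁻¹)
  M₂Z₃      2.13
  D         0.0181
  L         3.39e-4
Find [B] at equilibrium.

[B] = 2.32 mol L⁻¹

At equilibrium, K_c = [M₂Z₃]·[B]²·[L]² / [D] = 7.29e-5.
(2.13)·([B])²·(3.39e-4)² / (0.0181) = 7.29e-5
[B]² = 5.39 ⇒ [B] = 2.32 mol L⁻¹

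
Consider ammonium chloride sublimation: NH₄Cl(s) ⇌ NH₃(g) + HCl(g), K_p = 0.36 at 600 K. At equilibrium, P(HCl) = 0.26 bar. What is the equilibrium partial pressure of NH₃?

(NH₄Cl is a pure solid — omitted from K_p.)
At equilibrium, K_p = P(NH₃)·P(HCl) = 0.36.
(P(NH₃))·(0.26) = 0.36
P(NH₃) = 1.38 = 1.4 bar

P(NH₃) = 1.4 bar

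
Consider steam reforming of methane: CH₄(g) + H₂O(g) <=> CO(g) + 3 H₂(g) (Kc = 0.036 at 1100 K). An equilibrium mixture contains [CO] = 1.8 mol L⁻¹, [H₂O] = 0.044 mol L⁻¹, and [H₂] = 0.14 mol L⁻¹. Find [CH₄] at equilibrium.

At equilibrium, Kc = [CO]·[H₂]³ / ([CH₄]·[H₂O]) = 0.036.
(1.8)·(0.14)³ / (([CH₄])·(0.044)) = 0.036
[CH₄] = 3.12 = 3.1 mol L⁻¹

[CH₄] = 3.1 mol L⁻¹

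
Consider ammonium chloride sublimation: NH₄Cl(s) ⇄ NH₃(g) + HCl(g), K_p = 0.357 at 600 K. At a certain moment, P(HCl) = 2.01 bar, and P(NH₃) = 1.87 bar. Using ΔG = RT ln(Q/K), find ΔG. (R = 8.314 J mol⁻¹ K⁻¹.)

ΔG = 11.7 kJ/mol

(NH₄Cl is a pure solid — omitted from Q_p.)
Q_p = P(NH₃)·P(HCl) = (1.87)·(2.01) = 3.76
ΔG = RT ln(Q_p/K_p) = (8.314 J mol⁻¹ K⁻¹)(600 K) × ln(3.76/0.357)
   = (4.988 kJ/mol)(2.354) = 11.7 kJ/mol
ΔG > 0, so the forward reaction is non-spontaneous (proceeds in reverse).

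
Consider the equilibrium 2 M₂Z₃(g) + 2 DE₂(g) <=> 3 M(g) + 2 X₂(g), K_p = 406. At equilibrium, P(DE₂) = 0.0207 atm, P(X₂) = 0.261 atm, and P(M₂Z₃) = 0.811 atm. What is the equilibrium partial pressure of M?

At equilibrium, K_p = P(M)³·P(X₂)² / (P(M₂Z₃)²·P(DE₂)²) = 406.
(P(M))³·(0.261)² / ((0.811)²·(0.0207)²) = 406
P(M)³ = 1.68 ⇒ P(M) = 1.19 atm

P(M) = 1.19 atm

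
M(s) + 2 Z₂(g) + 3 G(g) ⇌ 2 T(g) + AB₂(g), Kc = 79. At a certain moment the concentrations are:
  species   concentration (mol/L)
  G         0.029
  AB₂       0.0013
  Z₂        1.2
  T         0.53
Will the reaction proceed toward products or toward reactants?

(M is a pure solid — omitted from Qc.)
Qc = [T]²·[AB₂] / ([Z₂]²·[G]³) = (0.53)²·(0.0013) / ((1.2)²·(0.029)³) = 10
Qc = 10 < Kc = 79, so the forward reaction proceeds.

toward products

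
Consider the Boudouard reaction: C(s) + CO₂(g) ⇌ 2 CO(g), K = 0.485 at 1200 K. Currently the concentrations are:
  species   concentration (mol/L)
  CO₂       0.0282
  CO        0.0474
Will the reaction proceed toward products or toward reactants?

(C is a pure solid — omitted from Q.)
Q = [CO]² / [CO₂] = (0.0474)² / (0.0282) = 0.0797
Q = 0.0797 < K = 0.485, so the forward reaction proceeds.

toward products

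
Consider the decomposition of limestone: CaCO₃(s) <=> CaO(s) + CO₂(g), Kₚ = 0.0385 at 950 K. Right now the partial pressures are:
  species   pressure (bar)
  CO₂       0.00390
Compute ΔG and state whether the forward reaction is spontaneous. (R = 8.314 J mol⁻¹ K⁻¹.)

(CaCO₃, CaO are pure solids — omitted from Qₚ.)
Qₚ = P(CO₂) = 0.00390
ΔG = RT ln(Qₚ/Kₚ) = (8.314 J mol⁻¹ K⁻¹)(950 K) × ln(0.00390/0.0385)
   = (7.898 kJ/mol)(-2.290) = -18.1 kJ/mol
ΔG < 0, so the forward reaction is spontaneous (proceeds forward).

ΔG = -18.1 kJ/mol; the forward reaction is spontaneous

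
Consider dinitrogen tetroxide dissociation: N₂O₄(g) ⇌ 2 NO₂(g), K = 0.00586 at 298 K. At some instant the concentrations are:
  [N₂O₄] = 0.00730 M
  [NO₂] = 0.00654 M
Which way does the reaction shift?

neither direction; the system is at equilibrium

Q = [NO₂]² / [N₂O₄] = (0.00654)² / (0.00730) = 0.00586
Q = 0.00586 = K, so the system is already at equilibrium.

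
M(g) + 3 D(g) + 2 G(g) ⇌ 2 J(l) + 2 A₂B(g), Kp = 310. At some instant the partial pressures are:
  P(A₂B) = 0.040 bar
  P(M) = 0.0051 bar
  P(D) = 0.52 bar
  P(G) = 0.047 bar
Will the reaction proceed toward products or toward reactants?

in the reverse direction

(J is a pure liquid — omitted from Qp.)
Qp = P(A₂B)² / (P(M)·P(D)³·P(G)²) = (0.040)² / ((0.0051)·(0.52)³·(0.047)²) = 1000
Qp = 1000 > Kp = 310, so the reverse reaction proceeds.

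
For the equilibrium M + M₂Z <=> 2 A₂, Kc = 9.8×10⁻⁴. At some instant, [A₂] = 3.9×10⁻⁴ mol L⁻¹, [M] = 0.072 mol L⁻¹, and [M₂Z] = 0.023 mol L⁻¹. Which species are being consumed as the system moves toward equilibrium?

M, M₂Z (reactants)

Qc = [A₂]² / ([M]·[M₂Z]) = (3.9×10⁻⁴)² / ((0.072)·(0.023)) = 9.2×10⁻⁵
Qc = 9.2×10⁻⁵ < Kc = 9.8×10⁻⁴: net forward reaction.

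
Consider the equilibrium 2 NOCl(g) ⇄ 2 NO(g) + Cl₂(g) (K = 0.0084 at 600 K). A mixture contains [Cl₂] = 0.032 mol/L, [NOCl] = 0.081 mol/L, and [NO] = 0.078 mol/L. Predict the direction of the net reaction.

Q = [NO]²·[Cl₂] / [NOCl]² = (0.078)²·(0.032) / (0.081)² = 0.030
Q = 0.030 > K = 0.0084, so the reverse reaction proceeds.

reverse (toward reactants)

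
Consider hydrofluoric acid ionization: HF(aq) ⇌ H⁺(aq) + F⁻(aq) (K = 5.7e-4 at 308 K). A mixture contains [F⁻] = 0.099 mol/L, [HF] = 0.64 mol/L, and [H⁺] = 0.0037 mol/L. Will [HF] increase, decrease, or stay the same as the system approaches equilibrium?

stay the same

Q = [H⁺]·[F⁻] / [HF] = (0.0037)·(0.099) / (0.64) = 5.7e-4
Q = 5.7e-4 = K; the system is at equilibrium.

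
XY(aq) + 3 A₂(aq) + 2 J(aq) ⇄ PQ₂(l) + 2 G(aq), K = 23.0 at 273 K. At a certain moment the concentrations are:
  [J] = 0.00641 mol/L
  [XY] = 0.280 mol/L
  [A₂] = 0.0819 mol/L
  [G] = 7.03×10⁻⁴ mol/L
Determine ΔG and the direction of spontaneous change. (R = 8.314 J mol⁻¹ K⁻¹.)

ΔG = 2.78 kJ/mol; the forward reaction is non-spontaneous

(PQ₂ is a pure liquid — omitted from Q.)
Q = [G]² / ([XY]·[A₂]³·[J]²) = (7.03×10⁻⁴)² / ((0.280)·(0.0819)³·(0.00641)²) = 78.2
ΔG = RT ln(Q/K) = (8.314 J mol⁻¹ K⁻¹)(273 K) × ln(78.2/23.0)
   = (2.270 kJ/mol)(1.224) = 2.78 kJ/mol
ΔG > 0, so the forward reaction is non-spontaneous (proceeds in reverse).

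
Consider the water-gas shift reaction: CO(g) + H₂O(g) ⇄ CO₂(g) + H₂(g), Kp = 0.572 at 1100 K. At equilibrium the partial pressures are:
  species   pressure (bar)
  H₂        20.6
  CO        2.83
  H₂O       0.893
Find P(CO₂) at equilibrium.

At equilibrium, Kp = P(CO₂)·P(H₂) / (P(CO)·P(H₂O)) = 0.572.
(P(CO₂))·(20.6) / ((2.83)·(0.893)) = 0.572
P(CO₂) = 0.0702 bar

P(CO₂) = 0.0702 bar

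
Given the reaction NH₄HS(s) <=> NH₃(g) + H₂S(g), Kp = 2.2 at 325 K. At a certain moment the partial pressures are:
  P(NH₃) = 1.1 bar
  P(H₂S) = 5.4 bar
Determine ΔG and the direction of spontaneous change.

(NH₄HS is a pure solid — omitted from Qp.)
Qp = P(NH₃)·P(H₂S) = (1.1)·(5.4) = 5.94
ΔG = RT ln(Qp/Kp) = (8.314 J mol⁻¹ K⁻¹)(325 K) × ln(5.94/2.2)
   = (2.702 kJ/mol)(0.9933) = 2.68 kJ/mol
ΔG > 0, so the forward reaction is non-spontaneous (proceeds in reverse).

ΔG = 2.68 kJ/mol; the forward reaction is non-spontaneous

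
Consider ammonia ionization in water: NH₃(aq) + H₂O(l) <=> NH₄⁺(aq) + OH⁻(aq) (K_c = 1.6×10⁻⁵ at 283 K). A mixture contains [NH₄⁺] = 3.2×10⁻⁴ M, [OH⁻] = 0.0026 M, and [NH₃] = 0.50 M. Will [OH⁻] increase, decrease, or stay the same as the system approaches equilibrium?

(H₂O is a pure liquid — omitted from Q_c.)
Q_c = [NH₄⁺]·[OH⁻] / [NH₃] = (3.2×10⁻⁴)·(0.0026) / (0.50) = 1.7×10⁻⁶
Q_c = 1.7×10⁻⁶ < K_c = 1.6×10⁻⁵: net forward reaction.
OH⁻ is a product, so it increases.

increase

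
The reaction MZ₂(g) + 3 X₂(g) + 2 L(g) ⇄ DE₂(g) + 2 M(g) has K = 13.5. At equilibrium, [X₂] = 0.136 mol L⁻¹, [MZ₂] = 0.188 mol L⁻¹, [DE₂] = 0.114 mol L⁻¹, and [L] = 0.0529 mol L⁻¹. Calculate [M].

[M] = 0.0125 mol L⁻¹

At equilibrium, K = [DE₂]·[M]² / ([MZ₂]·[X₂]³·[L]²) = 13.5.
(0.114)·([M])² / ((0.188)·(0.136)³·(0.0529)²) = 13.5
[M]² = 1.57×10⁻⁴ ⇒ [M] = 0.0125 mol L⁻¹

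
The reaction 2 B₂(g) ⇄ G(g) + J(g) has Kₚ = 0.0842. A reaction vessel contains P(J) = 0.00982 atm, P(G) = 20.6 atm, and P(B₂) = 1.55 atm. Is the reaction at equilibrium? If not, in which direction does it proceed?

no net change (already at equilibrium)

Qₚ = P(G)·P(J) / P(B₂)² = (20.6)·(0.00982) / (1.55)² = 0.0842
Qₚ = 0.0842 = Kₚ, so the system is already at equilibrium.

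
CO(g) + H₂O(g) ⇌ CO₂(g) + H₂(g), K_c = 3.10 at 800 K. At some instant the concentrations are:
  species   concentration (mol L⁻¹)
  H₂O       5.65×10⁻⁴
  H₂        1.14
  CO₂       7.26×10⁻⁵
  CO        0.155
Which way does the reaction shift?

toward products

Q_c = [CO₂]·[H₂] / ([CO]·[H₂O]) = (7.26×10⁻⁵)·(1.14) / ((0.155)·(5.65×10⁻⁴)) = 0.945
Q_c = 0.945 < K_c = 3.10, so the forward reaction proceeds.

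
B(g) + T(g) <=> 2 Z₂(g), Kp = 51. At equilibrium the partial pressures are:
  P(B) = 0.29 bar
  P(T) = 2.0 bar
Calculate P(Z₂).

At equilibrium, Kp = P(Z₂)² / (P(B)·P(T)) = 51.
(P(Z₂))² / ((0.29)·(2.0)) = 51
P(Z₂)² = 29.6 ⇒ P(Z₂) = 5.4 bar

P(Z₂) = 5.4 bar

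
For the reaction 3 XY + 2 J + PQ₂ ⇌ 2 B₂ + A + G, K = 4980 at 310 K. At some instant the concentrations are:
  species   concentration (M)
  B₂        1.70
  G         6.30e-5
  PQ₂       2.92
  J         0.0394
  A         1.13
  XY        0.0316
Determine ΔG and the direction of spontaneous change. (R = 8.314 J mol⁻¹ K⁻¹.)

ΔG = -3.20 kJ/mol; the forward reaction is spontaneous

Q = [B₂]²·[A]·[G] / ([XY]³·[J]²·[PQ₂]) = (1.70)²·(1.13)·(6.30e-5) / ((0.0316)³·(0.0394)²·(2.92)) = 1440
ΔG = RT ln(Q/K) = (8.314 J mol⁻¹ K⁻¹)(310 K) × ln(1440/4980)
   = (2.577 kJ/mol)(-1.241) = -3.20 kJ/mol
ΔG < 0, so the forward reaction is spontaneous (proceeds forward).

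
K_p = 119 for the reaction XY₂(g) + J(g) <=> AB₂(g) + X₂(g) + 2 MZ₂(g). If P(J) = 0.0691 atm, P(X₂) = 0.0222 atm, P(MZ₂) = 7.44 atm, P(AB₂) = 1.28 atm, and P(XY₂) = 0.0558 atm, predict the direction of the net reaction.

toward reactants

Q_p = P(AB₂)·P(X₂)·P(MZ₂)² / (P(XY₂)·P(J)) = (1.28)·(0.0222)·(7.44)² / ((0.0558)·(0.0691)) = 408
Q_p = 408 > K_p = 119, so the reverse reaction proceeds.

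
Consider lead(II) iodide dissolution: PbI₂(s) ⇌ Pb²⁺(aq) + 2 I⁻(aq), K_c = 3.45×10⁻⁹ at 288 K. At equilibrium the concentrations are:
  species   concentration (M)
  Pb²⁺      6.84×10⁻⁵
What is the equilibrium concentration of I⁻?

(PbI₂ is a pure solid — omitted from K_c.)
At equilibrium, K_c = [Pb²⁺]·[I⁻]² = 3.45×10⁻⁹.
(6.84×10⁻⁵)·([I⁻])² = 3.45×10⁻⁹
[I⁻]² = 5.04×10⁻⁵ ⇒ [I⁻] = 0.00710 M

[I⁻] = 0.00710 M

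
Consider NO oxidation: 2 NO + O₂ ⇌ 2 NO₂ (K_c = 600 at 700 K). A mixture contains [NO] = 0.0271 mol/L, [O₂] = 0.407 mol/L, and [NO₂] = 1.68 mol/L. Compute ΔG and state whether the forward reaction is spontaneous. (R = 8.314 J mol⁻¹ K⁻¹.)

ΔG = 16.0 kJ/mol; the forward reaction is non-spontaneous

Q_c = [NO₂]² / ([NO]²·[O₂]) = (1.68)² / ((0.0271)²·(0.407)) = 9440
ΔG = RT ln(Q_c/K_c) = (8.314 J mol⁻¹ K⁻¹)(700 K) × ln(9440/600)
   = (5.820 kJ/mol)(2.756) = 16.0 kJ/mol
ΔG > 0, so the forward reaction is non-spontaneous (proceeds in reverse).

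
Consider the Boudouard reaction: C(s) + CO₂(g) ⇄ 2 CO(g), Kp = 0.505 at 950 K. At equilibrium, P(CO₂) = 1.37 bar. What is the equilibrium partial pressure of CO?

P(CO) = 0.832 bar

(C is a pure solid — omitted from Kp.)
At equilibrium, Kp = P(CO)² / P(CO₂) = 0.505.
(P(CO))² / (1.37) = 0.505
P(CO)² = 0.692 ⇒ P(CO) = 0.832 bar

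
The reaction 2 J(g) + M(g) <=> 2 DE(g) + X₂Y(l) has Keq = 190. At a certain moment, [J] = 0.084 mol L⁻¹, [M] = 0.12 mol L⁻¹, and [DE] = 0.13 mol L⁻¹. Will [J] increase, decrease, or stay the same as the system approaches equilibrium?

(X₂Y is a pure liquid — omitted from Q.)
Q = [DE]² / ([J]²·[M]) = (0.13)² / ((0.084)²·(0.12)) = 20
Q = 20 < Keq = 190: net forward reaction.
J is a reactant, so it decreases.

decrease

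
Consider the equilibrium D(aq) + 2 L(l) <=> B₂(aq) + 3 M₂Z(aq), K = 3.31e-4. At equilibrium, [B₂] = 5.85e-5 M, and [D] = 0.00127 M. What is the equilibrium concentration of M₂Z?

[M₂Z] = 0.193 M

(L is a pure liquid — omitted from K.)
At equilibrium, K = [B₂]·[M₂Z]³ / [D] = 3.31e-4.
(5.85e-5)·([M₂Z])³ / (0.00127) = 3.31e-4
[M₂Z]³ = 0.00719 ⇒ [M₂Z] = 0.193 M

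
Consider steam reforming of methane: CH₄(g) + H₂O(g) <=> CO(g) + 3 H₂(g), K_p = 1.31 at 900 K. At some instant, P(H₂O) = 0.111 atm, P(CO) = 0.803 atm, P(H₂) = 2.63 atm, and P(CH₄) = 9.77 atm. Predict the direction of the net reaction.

to the left

Q_p = P(CO)·P(H₂)³ / (P(CH₄)·P(H₂O)) = (0.803)·(2.63)³ / ((9.77)·(0.111)) = 13.5
Q_p = 13.5 > K_p = 1.31, so the reverse reaction proceeds.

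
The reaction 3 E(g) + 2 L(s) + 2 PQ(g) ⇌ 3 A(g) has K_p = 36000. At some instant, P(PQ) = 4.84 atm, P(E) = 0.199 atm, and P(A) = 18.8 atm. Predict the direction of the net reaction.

(L is a pure solid — omitted from Q_p.)
Q_p = P(A)³ / (P(E)³·P(PQ)²) = (18.8)³ / ((0.199)³·(4.84)²) = 36000
Q_p = 36000 = K_p, so the system is already at equilibrium.

no net change (already at equilibrium)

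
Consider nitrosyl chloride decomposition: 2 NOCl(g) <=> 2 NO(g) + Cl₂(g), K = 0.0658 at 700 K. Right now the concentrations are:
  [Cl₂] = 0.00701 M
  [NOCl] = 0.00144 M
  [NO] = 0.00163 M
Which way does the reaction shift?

toward products

Q = [NO]²·[Cl₂] / [NOCl]² = (0.00163)²·(0.00701) / (0.00144)² = 0.00898
Q = 0.00898 < K = 0.0658, so the forward reaction proceeds.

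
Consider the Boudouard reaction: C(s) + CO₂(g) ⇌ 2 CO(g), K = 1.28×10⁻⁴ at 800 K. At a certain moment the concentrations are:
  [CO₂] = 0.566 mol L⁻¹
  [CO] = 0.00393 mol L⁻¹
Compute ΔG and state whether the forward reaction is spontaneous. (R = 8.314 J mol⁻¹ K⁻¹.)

(C is a pure solid — omitted from Q.)
Q = [CO]² / [CO₂] = (0.00393)² / (0.566) = 2.73×10⁻⁵
ΔG = RT ln(Q/K) = (8.314 J mol⁻¹ K⁻¹)(800 K) × ln(2.73×10⁻⁵/1.28×10⁻⁴)
   = (6.651 kJ/mol)(-1.545) = -10.3 kJ/mol
ΔG < 0, so the forward reaction is spontaneous (proceeds forward).

ΔG = -10.3 kJ/mol; the forward reaction is spontaneous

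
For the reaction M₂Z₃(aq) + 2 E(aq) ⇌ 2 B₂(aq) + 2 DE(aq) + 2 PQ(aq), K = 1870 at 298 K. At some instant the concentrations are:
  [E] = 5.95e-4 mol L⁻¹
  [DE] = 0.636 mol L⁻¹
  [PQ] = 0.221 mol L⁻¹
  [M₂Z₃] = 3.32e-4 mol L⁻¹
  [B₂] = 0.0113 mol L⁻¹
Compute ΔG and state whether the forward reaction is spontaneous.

ΔG = 6.05 kJ/mol; the forward reaction is non-spontaneous

Q = [B₂]²·[DE]²·[PQ]² / ([M₂Z₃]·[E]²) = (0.0113)²·(0.636)²·(0.221)² / ((3.32e-4)·(5.95e-4)²) = 21500
ΔG = RT ln(Q/K) = (8.314 J mol⁻¹ K⁻¹)(298 K) × ln(21500/1870)
   = (2.478 kJ/mol)(2.442) = 6.05 kJ/mol
ΔG > 0, so the forward reaction is non-spontaneous (proceeds in reverse).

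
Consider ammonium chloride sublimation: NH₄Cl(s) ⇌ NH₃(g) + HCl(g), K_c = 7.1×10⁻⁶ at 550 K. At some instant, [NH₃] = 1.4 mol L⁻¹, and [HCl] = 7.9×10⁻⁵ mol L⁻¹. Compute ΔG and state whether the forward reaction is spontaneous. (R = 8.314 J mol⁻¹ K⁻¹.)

(NH₄Cl is a pure solid — omitted from Q_c.)
Q_c = [NH₃]·[HCl] = (1.4)·(7.9×10⁻⁵) = 1.11×10⁻⁴
ΔG = RT ln(Q_c/K_c) = (8.314 J mol⁻¹ K⁻¹)(550 K) × ln(1.11×10⁻⁴/7.1×10⁻⁶)
   = (4.573 kJ/mol)(2.749) = 12.6 kJ/mol
ΔG > 0, so the forward reaction is non-spontaneous (proceeds in reverse).

ΔG = 12.6 kJ/mol; the forward reaction is non-spontaneous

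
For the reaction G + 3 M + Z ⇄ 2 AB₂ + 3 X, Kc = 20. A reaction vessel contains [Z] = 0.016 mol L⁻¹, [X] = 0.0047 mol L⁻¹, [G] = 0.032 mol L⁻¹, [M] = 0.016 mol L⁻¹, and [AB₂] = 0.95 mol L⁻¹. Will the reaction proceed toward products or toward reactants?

reverse (toward reactants)

Qc = [AB₂]²·[X]³ / ([G]·[M]³·[Z]) = (0.95)²·(0.0047)³ / ((0.032)·(0.016)³·(0.016)) = 45
Qc = 45 > Kc = 20, so the reverse reaction proceeds.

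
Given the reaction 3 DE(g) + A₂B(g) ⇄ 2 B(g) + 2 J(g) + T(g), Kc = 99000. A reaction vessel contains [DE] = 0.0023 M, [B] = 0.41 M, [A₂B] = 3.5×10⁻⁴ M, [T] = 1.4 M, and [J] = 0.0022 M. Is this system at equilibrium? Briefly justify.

no; Q > K, reaction proceeds in reverse

Qc = [B]²·[J]²·[T] / ([DE]³·[A₂B]) = (0.41)²·(0.0022)²·(1.4) / ((0.0023)³·(3.5×10⁻⁴)) = 2.7×10⁵
Qc = 2.7×10⁵ > Kc = 99000: net reverse reaction.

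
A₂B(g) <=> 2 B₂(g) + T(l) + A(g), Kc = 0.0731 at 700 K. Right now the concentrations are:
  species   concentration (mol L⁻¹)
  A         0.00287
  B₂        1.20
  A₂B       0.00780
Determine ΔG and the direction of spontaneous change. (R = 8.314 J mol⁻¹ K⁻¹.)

(T is a pure liquid — omitted from Qc.)
Qc = [B₂]²·[A] / [A₂B] = (1.20)²·(0.00287) / (0.00780) = 0.530
ΔG = RT ln(Qc/Kc) = (8.314 J mol⁻¹ K⁻¹)(700 K) × ln(0.530/0.0731)
   = (5.820 kJ/mol)(1.981) = 11.5 kJ/mol
ΔG > 0, so the forward reaction is non-spontaneous (proceeds in reverse).

ΔG = 11.5 kJ/mol; the forward reaction is non-spontaneous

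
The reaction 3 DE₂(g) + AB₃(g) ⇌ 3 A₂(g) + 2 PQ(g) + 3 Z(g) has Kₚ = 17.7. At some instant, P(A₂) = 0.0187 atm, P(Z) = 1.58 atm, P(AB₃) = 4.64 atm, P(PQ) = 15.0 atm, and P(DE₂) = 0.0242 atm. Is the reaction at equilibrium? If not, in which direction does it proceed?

to the left

Qₚ = P(A₂)³·P(PQ)²·P(Z)³ / (P(DE₂)³·P(AB₃)) = (0.0187)³·(15.0)²·(1.58)³ / ((0.0242)³·(4.64)) = 88.2
Qₚ = 88.2 > Kₚ = 17.7, so the reverse reaction proceeds.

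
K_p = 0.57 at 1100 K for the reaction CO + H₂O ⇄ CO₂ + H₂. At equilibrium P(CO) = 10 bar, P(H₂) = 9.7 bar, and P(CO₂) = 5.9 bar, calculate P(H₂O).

P(H₂O) = 10 bar

At equilibrium, K_p = P(CO₂)·P(H₂) / (P(CO)·P(H₂O)) = 0.57.
(5.9)·(9.7) / ((10)·(P(H₂O))) = 0.57
P(H₂O) = 10.0 = 10 bar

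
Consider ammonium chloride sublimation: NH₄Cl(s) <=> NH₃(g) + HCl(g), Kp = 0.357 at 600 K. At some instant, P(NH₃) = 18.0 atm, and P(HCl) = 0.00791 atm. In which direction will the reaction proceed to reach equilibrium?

(NH₄Cl is a pure solid — omitted from Qp.)
Qp = P(NH₃)·P(HCl) = (18.0)·(0.00791) = 0.142
Qp = 0.142 < Kp = 0.357, so the forward reaction proceeds.

forward (toward products)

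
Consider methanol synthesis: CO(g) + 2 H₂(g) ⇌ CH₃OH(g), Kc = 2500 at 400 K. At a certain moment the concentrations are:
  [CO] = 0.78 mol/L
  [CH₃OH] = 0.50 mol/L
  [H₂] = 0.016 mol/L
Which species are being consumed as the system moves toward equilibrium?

none (at equilibrium)

Qc = [CH₃OH] / ([CO]·[H₂]²) = (0.50) / ((0.78)·(0.016)²) = 2500
Qc = 2500 = Kc; the system is at equilibrium.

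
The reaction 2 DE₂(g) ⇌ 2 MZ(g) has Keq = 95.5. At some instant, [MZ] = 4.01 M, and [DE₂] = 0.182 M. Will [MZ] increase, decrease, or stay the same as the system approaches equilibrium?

decrease

Q = [MZ]² / [DE₂]² = (4.01)² / (0.182)² = 485
Q = 485 > Keq = 95.5: net reverse reaction.
MZ is a product, so it decreases.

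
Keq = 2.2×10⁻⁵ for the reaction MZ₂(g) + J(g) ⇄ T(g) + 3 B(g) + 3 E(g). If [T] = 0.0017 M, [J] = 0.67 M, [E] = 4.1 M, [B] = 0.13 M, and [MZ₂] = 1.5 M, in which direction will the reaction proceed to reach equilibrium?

Q = [T]·[B]³·[E]³ / ([MZ₂]·[J]) = (0.0017)·(0.13)³·(4.1)³ / ((1.5)·(0.67)) = 2.6×10⁻⁴
Q = 2.6×10⁻⁴ > Keq = 2.2×10⁻⁵, so the reverse reaction proceeds.

in the reverse direction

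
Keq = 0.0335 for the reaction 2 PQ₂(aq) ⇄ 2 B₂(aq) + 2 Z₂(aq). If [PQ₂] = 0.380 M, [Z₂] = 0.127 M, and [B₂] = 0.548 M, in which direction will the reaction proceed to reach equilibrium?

Q = [B₂]²·[Z₂]² / [PQ₂]² = (0.548)²·(0.127)² / (0.380)² = 0.0335
Q = 0.0335 = Keq, so the system is already at equilibrium.

no net change (already at equilibrium)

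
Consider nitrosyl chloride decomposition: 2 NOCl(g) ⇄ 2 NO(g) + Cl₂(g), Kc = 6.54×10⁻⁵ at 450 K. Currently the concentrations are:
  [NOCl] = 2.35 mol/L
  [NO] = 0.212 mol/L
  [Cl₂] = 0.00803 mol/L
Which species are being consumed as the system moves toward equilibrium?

Qc = [NO]²·[Cl₂] / [NOCl]² = (0.212)²·(0.00803) / (2.35)² = 6.54×10⁻⁵
Qc = 6.54×10⁻⁵ = Kc; the system is at equilibrium.

none (at equilibrium)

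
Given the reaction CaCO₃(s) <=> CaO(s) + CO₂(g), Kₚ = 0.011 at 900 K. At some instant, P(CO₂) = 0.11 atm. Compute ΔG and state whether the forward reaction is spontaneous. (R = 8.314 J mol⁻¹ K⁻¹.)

ΔG = 17.2 kJ/mol; the forward reaction is non-spontaneous

(CaCO₃, CaO are pure solids — omitted from Qₚ.)
Qₚ = P(CO₂) = 0.110
ΔG = RT ln(Qₚ/Kₚ) = (8.314 J mol⁻¹ K⁻¹)(900 K) × ln(0.110/0.011)
   = (7.483 kJ/mol)(2.303) = 17.2 kJ/mol
ΔG > 0, so the forward reaction is non-spontaneous (proceeds in reverse).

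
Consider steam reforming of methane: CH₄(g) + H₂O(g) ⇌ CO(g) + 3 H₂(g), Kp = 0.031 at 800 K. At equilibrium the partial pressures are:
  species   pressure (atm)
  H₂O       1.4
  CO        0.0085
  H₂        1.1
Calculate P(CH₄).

At equilibrium, Kp = P(CO)·P(H₂)³ / (P(CH₄)·P(H₂O)) = 0.031.
(0.0085)·(1.1)³ / ((P(CH₄))·(1.4)) = 0.031
P(CH₄) = 0.261 = 0.26 atm

P(CH₄) = 0.26 atm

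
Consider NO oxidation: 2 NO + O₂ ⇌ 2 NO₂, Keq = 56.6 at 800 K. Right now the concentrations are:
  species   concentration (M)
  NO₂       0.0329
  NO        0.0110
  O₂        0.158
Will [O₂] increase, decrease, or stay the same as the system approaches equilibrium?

stay the same

Q = [NO₂]² / ([NO]²·[O₂]) = (0.0329)² / ((0.0110)²·(0.158)) = 56.6
Q = 56.6 = Keq; the system is at equilibrium.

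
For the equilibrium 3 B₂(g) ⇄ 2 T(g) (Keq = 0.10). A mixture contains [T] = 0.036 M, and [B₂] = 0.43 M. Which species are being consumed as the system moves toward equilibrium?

Q = [T]² / [B₂]³ = (0.036)² / (0.43)³ = 0.016
Q = 0.016 < Keq = 0.10: net forward reaction.

B₂ (reactants)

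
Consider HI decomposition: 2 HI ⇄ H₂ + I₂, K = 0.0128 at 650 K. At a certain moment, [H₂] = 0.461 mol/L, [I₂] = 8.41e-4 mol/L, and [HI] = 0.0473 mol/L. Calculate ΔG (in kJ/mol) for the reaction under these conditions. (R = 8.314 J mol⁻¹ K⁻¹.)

Q = [H₂]·[I₂] / [HI]² = (0.461)·(8.41e-4) / (0.0473)² = 0.173
ΔG = RT ln(Q/K) = (8.314 J mol⁻¹ K⁻¹)(650 K) × ln(0.173/0.0128)
   = (5.404 kJ/mol)(2.604) = 14.1 kJ/mol
ΔG > 0, so the forward reaction is non-spontaneous (proceeds in reverse).

ΔG = 14.1 kJ/mol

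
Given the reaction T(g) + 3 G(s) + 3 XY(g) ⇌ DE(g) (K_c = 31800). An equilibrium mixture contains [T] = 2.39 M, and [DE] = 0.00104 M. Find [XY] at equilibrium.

(G is a pure solid — omitted from K_c.)
At equilibrium, K_c = [DE] / ([T]·[XY]³) = 31800.
(0.00104) / ((2.39)·([XY])³) = 31800
[XY]³ = 1.37e-8 ⇒ [XY] = 0.00239 M

[XY] = 0.00239 M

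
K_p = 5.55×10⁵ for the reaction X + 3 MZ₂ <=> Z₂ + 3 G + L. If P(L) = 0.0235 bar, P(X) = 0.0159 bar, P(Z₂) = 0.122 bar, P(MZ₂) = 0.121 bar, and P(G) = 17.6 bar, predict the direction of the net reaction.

Q_p = P(Z₂)·P(G)³·P(L) / (P(X)·P(MZ₂)³) = (0.122)·(17.6)³·(0.0235) / ((0.0159)·(0.121)³) = 5.55×10⁵
Q_p = 5.55×10⁵ = K_p, so the system is already at equilibrium.

neither direction; the system is at equilibrium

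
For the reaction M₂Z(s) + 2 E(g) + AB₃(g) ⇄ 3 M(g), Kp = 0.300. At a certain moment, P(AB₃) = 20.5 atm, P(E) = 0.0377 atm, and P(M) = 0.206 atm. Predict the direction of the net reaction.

(M₂Z is a pure solid — omitted from Qp.)
Qp = P(M)³ / (P(E)²·P(AB₃)) = (0.206)³ / ((0.0377)²·(20.5)) = 0.300
Qp = 0.300 = Kp, so the system is already at equilibrium.

at equilibrium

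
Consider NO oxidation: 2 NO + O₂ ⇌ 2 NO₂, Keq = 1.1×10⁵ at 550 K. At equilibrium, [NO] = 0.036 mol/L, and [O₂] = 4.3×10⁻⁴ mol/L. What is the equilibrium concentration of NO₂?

At equilibrium, Keq = [NO₂]² / ([NO]²·[O₂]) = 1.1×10⁵.
([NO₂])² / ((0.036)²·(4.3×10⁻⁴)) = 1.1×10⁵
[NO₂]² = 0.0613 ⇒ [NO₂] = 0.25 mol/L

[NO₂] = 0.25 mol/L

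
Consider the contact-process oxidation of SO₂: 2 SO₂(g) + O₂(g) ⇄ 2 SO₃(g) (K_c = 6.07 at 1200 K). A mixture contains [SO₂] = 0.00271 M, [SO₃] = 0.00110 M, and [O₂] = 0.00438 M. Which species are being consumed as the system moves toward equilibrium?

SO₃ (products)

Q_c = [SO₃]² / ([SO₂]²·[O₂]) = (0.00110)² / ((0.00271)²·(0.00438)) = 37.6
Q_c = 37.6 > K_c = 6.07: net reverse reaction.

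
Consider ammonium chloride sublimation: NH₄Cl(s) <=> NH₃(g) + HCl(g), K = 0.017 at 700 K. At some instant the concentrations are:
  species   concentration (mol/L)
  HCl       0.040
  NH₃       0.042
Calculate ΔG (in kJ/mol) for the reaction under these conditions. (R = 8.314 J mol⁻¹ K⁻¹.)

(NH₄Cl is a pure solid — omitted from Q.)
Q = [NH₃]·[HCl] = (0.042)·(0.040) = 0.00168
ΔG = RT ln(Q/K) = (8.314 J mol⁻¹ K⁻¹)(700 K) × ln(0.00168/0.017)
   = (5.820 kJ/mol)(-2.314) = -13.5 kJ/mol
ΔG < 0, so the forward reaction is spontaneous (proceeds forward).

ΔG = -13.5 kJ/mol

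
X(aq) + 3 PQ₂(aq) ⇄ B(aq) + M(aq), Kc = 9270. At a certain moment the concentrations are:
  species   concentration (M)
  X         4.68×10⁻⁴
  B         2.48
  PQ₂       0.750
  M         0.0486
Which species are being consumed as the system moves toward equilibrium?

Qc = [B]·[M] / ([X]·[PQ₂]³) = (2.48)·(0.0486) / ((4.68×10⁻⁴)·(0.750)³) = 610
Qc = 610 < Kc = 9270: net forward reaction.

X, PQ₂ (reactants)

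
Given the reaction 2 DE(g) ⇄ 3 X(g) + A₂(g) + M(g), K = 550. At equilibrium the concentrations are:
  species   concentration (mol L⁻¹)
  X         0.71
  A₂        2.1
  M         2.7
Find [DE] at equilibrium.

At equilibrium, K = [X]³·[A₂]·[M] / [DE]² = 550.
(0.71)³·(2.1)·(2.7) / ([DE])² = 550
[DE]² = 0.00369 ⇒ [DE] = 0.061 mol L⁻¹

[DE] = 0.061 mol L⁻¹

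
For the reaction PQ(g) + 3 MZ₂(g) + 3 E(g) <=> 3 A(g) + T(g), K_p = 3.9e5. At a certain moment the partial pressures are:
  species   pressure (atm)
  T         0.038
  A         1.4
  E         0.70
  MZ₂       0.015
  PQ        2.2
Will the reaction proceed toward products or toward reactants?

to the right

Q_p = P(A)³·P(T) / (P(PQ)·P(MZ₂)³·P(E)³) = (1.4)³·(0.038) / ((2.2)·(0.015)³·(0.70)³) = 41000
Q_p = 41000 < K_p = 3.9e5, so the forward reaction proceeds.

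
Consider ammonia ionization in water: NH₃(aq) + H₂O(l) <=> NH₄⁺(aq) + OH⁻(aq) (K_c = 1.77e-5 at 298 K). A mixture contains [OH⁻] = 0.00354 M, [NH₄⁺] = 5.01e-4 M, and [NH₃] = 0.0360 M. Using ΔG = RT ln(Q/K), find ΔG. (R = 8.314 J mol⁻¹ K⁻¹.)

ΔG = 2.54 kJ/mol

(H₂O is a pure liquid — omitted from Q_c.)
Q_c = [NH₄⁺]·[OH⁻] / [NH₃] = (5.01e-4)·(0.00354) / (0.0360) = 4.93e-5
ΔG = RT ln(Q_c/K_c) = (8.314 J mol⁻¹ K⁻¹)(298 K) × ln(4.93e-5/1.77e-5)
   = (2.478 kJ/mol)(1.024) = 2.54 kJ/mol
ΔG > 0, so the forward reaction is non-spontaneous (proceeds in reverse).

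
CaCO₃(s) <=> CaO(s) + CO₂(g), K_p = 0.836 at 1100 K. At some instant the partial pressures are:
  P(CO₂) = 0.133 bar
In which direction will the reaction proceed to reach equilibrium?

to the right

(CaCO₃, CaO are pure solids — omitted from Q_p.)
Q_p = P(CO₂) = 0.133
Q_p = 0.133 < K_p = 0.836, so the forward reaction proceeds.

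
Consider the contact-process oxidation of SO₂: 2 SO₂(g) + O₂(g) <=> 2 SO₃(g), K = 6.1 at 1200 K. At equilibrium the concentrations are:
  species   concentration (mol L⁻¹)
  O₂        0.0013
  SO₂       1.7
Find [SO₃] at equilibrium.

At equilibrium, K = [SO₃]² / ([SO₂]²·[O₂]) = 6.1.
([SO₃])² / ((1.7)²·(0.0013)) = 6.1
[SO₃]² = 0.0229 ⇒ [SO₃] = 0.15 mol L⁻¹

[SO₃] = 0.15 mol L⁻¹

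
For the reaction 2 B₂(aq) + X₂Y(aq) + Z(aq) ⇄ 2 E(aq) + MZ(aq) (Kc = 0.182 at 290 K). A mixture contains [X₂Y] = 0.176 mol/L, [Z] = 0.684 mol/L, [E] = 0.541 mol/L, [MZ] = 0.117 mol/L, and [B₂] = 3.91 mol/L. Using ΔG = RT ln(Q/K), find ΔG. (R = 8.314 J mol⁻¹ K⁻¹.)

Qc = [E]²·[MZ] / ([B₂]²·[X₂Y]·[Z]) = (0.541)²·(0.117) / ((3.91)²·(0.176)·(0.684)) = 0.0186
ΔG = RT ln(Qc/Kc) = (8.314 J mol⁻¹ K⁻¹)(290 K) × ln(0.0186/0.182)
   = (2.411 kJ/mol)(-2.281) = -5.50 kJ/mol
ΔG < 0, so the forward reaction is spontaneous (proceeds forward).

ΔG = -5.50 kJ/mol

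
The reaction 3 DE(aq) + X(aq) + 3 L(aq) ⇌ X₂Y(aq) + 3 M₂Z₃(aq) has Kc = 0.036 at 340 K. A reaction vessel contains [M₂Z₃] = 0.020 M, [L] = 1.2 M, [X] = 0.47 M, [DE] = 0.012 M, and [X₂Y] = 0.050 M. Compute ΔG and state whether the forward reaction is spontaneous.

ΔG = 5.85 kJ/mol; the forward reaction is non-spontaneous

Qc = [X₂Y]·[M₂Z₃]³ / ([DE]³·[X]·[L]³) = (0.050)·(0.020)³ / ((0.012)³·(0.47)·(1.2)³) = 0.285
ΔG = RT ln(Qc/Kc) = (8.314 J mol⁻¹ K⁻¹)(340 K) × ln(0.285/0.036)
   = (2.827 kJ/mol)(2.069) = 5.85 kJ/mol
ΔG > 0, so the forward reaction is non-spontaneous (proceeds in reverse).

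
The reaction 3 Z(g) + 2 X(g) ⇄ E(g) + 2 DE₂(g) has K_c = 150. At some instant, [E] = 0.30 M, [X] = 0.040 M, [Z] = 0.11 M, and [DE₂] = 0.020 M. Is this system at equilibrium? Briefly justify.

Q_c = [E]·[DE₂]² / ([Z]³·[X]²) = (0.30)·(0.020)² / ((0.11)³·(0.040)²) = 56
Q_c = 56 < K_c = 150: net forward reaction.

no; Q < K, reaction proceeds forward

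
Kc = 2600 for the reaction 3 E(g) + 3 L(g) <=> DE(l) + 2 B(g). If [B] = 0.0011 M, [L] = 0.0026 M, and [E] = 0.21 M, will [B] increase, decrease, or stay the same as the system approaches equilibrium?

(DE is a pure liquid — omitted from Qc.)
Qc = [B]² / ([E]³·[L]³) = (0.0011)² / ((0.21)³·(0.0026)³) = 7400
Qc = 7400 > Kc = 2600: net reverse reaction.
B is a product, so it decreases.

decrease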